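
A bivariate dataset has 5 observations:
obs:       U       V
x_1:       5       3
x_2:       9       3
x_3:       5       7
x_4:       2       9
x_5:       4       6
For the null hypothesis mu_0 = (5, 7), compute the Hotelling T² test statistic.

Step 1 — sample mean vector:
  mean(U) = (5 + 9 + 5 + 2 + 4) / 5 = 25/5 = 5
  mean(V) = (3 + 3 + 7 + 9 + 6) / 5 = 28/5 = 5.6
  x̄ = (5, 5.6),  deviation x̄ - mu_0 = (5, 5.6) - (5, 7) = (0, -1.4).

Step 2 — sample covariance matrix, S[i,j] = (1/(n-1)) · Σ_k (x_{k,i} - mean_i) · (x_{k,j} - mean_j), divisor n-1 = 4:
  S[U,U] = ((0)·(0) + (4)·(4) + (0)·(0) + (-3)·(-3) + (-1)·(-1)) / 4 = 26/4 = 6.5
  S[U,V] = ((0)·(-2.6) + (4)·(-2.6) + (0)·(1.4) + (-3)·(3.4) + (-1)·(0.4)) / 4 = -21/4 = -5.25
  S[V,V] = ((-2.6)·(-2.6) + (-2.6)·(-2.6) + (1.4)·(1.4) + (3.4)·(3.4) + (0.4)·(0.4)) / 4 = 27.2/4 = 6.8
  S = [[6.5, -5.25],
 [-5.25, 6.8]].

Step 3 — invert S. det(S) = 6.5·6.8 - (-5.25)² = 16.6375.
  S^{-1} = (1/det) · [[d, -b], [-b, a]] = [[0.4087, 0.3156],
 [0.3156, 0.3907]].

Step 4 — quadratic form (x̄ - mu_0)^T · S^{-1} · (x̄ - mu_0):
  S^{-1} · (x̄ - mu_0) = (-0.4418, -0.547),
  (x̄ - mu_0)^T · [...] = (0)·(-0.4418) + (-1.4)·(-0.547) = 0.7657.

Step 5 — scale by n: T² = 5 · 0.7657 = 3.8287.

T² ≈ 3.8287


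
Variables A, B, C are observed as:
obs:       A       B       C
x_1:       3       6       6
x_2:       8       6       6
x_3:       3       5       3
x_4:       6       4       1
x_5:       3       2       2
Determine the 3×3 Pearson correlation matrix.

Step 1 — column means:
  mean(A) = (3 + 8 + 3 + 6 + 3) / 5 = 23/5 = 4.6
  mean(B) = (6 + 6 + 5 + 4 + 2) / 5 = 23/5 = 4.6
  mean(C) = (6 + 6 + 3 + 1 + 2) / 5 = 18/5 = 3.6

Step 2 — sample variances and covariances s[i,j] = (1/(n-1)) · Σ_k (x_{k,i} - mean_i) · (x_{k,j} - mean_j), with n-1 = 4:
  s[A,A] = ((-1.6)·(-1.6) + (3.4)·(3.4) + (-1.6)·(-1.6) + (1.4)·(1.4) + (-1.6)·(-1.6)) / 4 = 21.2/4 = 5.3
  s[A,B] = ((-1.6)·(1.4) + (3.4)·(1.4) + (-1.6)·(0.4) + (1.4)·(-0.6) + (-1.6)·(-2.6)) / 4 = 5.2/4 = 1.3
  s[A,C] = ((-1.6)·(2.4) + (3.4)·(2.4) + (-1.6)·(-0.6) + (1.4)·(-2.6) + (-1.6)·(-1.6)) / 4 = 4.2/4 = 1.05
  s[B,B] = ((1.4)·(1.4) + (1.4)·(1.4) + (0.4)·(0.4) + (-0.6)·(-0.6) + (-2.6)·(-2.6)) / 4 = 11.2/4 = 2.8
  s[B,C] = ((1.4)·(2.4) + (1.4)·(2.4) + (0.4)·(-0.6) + (-0.6)·(-2.6) + (-2.6)·(-1.6)) / 4 = 12.2/4 = 3.05
  s[C,C] = ((2.4)·(2.4) + (2.4)·(2.4) + (-0.6)·(-0.6) + (-2.6)·(-2.6) + (-1.6)·(-1.6)) / 4 = 21.2/4 = 5.3
  Sample standard deviations s_i = √(s[i,i]):
  s(A) = √(5.3) = 2.3022
  s(B) = √(2.8) = 1.6733
  s(C) = √(5.3) = 2.3022

Step 3 — r_{ij} = s_{ij} / (s_i · s_j):
  r[A,A] = 1 (diagonal).
  r[A,B] = 1.3 / (2.3022 · 1.6733) = 1.3 / 3.8523 = 0.3375
  r[A,C] = 1.05 / (2.3022 · 2.3022) = 1.05 / 5.3 = 0.1981
  r[B,B] = 1 (diagonal).
  r[B,C] = 3.05 / (1.6733 · 2.3022) = 3.05 / 3.8523 = 0.7917
  r[C,C] = 1 (diagonal).

R is symmetric with unit diagonal. Assembling:

R = [[1, 0.3375, 0.1981],
 [0.3375, 1, 0.7917],
 [0.1981, 0.7917, 1]]


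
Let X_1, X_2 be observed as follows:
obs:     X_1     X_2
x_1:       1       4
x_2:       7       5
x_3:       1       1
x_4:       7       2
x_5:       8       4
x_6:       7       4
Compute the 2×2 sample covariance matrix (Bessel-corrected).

Step 1 — column means:
  mean(X_1) = (1 + 7 + 1 + 7 + 8 + 7) / 6 = 31/6 = 5.1667
  mean(X_2) = (4 + 5 + 1 + 2 + 4 + 4) / 6 = 20/6 = 3.3333

Step 2 — sample covariance S[i,j] = (1/(n-1)) · Σ_k (x_{k,i} - mean_i) · (x_{k,j} - mean_j), with n-1 = 5.
  S[X_1,X_1] = ((-4.1667)·(-4.1667) + (1.8333)·(1.8333) + (-4.1667)·(-4.1667) + (1.8333)·(1.8333) + (2.8333)·(2.8333) + (1.8333)·(1.8333)) / 5 = 52.8333/5 = 10.5667
  S[X_1,X_2] = ((-4.1667)·(0.6667) + (1.8333)·(1.6667) + (-4.1667)·(-2.3333) + (1.8333)·(-1.3333) + (2.8333)·(0.6667) + (1.8333)·(0.6667)) / 5 = 10.6667/5 = 2.1333
  S[X_2,X_2] = ((0.6667)·(0.6667) + (1.6667)·(1.6667) + (-2.3333)·(-2.3333) + (-1.3333)·(-1.3333) + (0.6667)·(0.6667) + (0.6667)·(0.6667)) / 5 = 11.3333/5 = 2.2667

S is symmetric (S[j,i] = S[i,j]). Assembling:

S = [[10.5667, 2.1333],
 [2.1333, 2.2667]]


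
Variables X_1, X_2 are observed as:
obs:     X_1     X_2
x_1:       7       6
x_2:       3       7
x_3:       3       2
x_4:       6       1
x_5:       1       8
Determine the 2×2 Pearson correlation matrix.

Step 1 — column means:
  mean(X_1) = (7 + 3 + 3 + 6 + 1) / 5 = 20/5 = 4
  mean(X_2) = (6 + 7 + 2 + 1 + 8) / 5 = 24/5 = 4.8

Step 2 — sample variances and covariances s[i,j] = (1/(n-1)) · Σ_k (x_{k,i} - mean_i) · (x_{k,j} - mean_j), with n-1 = 4:
  s[X_1,X_1] = ((3)·(3) + (-1)·(-1) + (-1)·(-1) + (2)·(2) + (-3)·(-3)) / 4 = 24/4 = 6
  s[X_1,X_2] = ((3)·(1.2) + (-1)·(2.2) + (-1)·(-2.8) + (2)·(-3.8) + (-3)·(3.2)) / 4 = -13/4 = -3.25
  s[X_2,X_2] = ((1.2)·(1.2) + (2.2)·(2.2) + (-2.8)·(-2.8) + (-3.8)·(-3.8) + (3.2)·(3.2)) / 4 = 38.8/4 = 9.7
  Sample standard deviations s_i = √(s[i,i]):
  s(X_1) = √(6) = 2.4495
  s(X_2) = √(9.7) = 3.1145

Step 3 — r_{ij} = s_{ij} / (s_i · s_j):
  r[X_1,X_1] = 1 (diagonal).
  r[X_1,X_2] = -3.25 / (2.4495 · 3.1145) = -3.25 / 7.6289 = -0.426
  r[X_2,X_2] = 1 (diagonal).

R is symmetric with unit diagonal. Assembling:

R = [[1, -0.426],
 [-0.426, 1]]


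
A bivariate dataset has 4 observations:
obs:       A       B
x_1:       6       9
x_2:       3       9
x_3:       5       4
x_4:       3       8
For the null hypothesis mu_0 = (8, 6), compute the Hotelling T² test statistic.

Step 1 — sample mean vector:
  mean(A) = (6 + 3 + 5 + 3) / 4 = 17/4 = 4.25
  mean(B) = (9 + 9 + 4 + 8) / 4 = 30/4 = 7.5
  x̄ = (4.25, 7.5),  deviation x̄ - mu_0 = (4.25, 7.5) - (8, 6) = (-3.75, 1.5).

Step 2 — sample covariance matrix, S[i,j] = (1/(n-1)) · Σ_k (x_{k,i} - mean_i) · (x_{k,j} - mean_j), divisor n-1 = 3:
  S[A,A] = ((1.75)·(1.75) + (-1.25)·(-1.25) + (0.75)·(0.75) + (-1.25)·(-1.25)) / 3 = 6.75/3 = 2.25
  S[A,B] = ((1.75)·(1.5) + (-1.25)·(1.5) + (0.75)·(-3.5) + (-1.25)·(0.5)) / 3 = -2.5/3 = -0.8333
  S[B,B] = ((1.5)·(1.5) + (1.5)·(1.5) + (-3.5)·(-3.5) + (0.5)·(0.5)) / 3 = 17/3 = 5.6667
  S = [[2.25, -0.8333],
 [-0.8333, 5.6667]].

Step 3 — invert S. det(S) = 2.25·5.6667 - (-0.8333)² = 12.0556.
  S^{-1} = (1/det) · [[d, -b], [-b, a]] = [[0.47, 0.0691],
 [0.0691, 0.1866]].

Step 4 — quadratic form (x̄ - mu_0)^T · S^{-1} · (x̄ - mu_0):
  S^{-1} · (x̄ - mu_0) = (-1.659, 0.0207),
  (x̄ - mu_0)^T · [...] = (-3.75)·(-1.659) + (1.5)·(0.0207) = 6.2523.

Step 5 — scale by n: T² = 4 · 6.2523 = 25.0092.

T² ≈ 25.0092


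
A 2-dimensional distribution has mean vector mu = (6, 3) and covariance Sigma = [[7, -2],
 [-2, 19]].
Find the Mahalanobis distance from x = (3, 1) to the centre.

Step 1 — centre the observation: (x - mu) = (-3, -2).

Step 2 — invert Sigma. det(Sigma) = 7·19 - (-2)² = 129.
  Sigma^{-1} = (1/det) · [[d, -b], [-b, a]] = [[0.1473, 0.0155],
 [0.0155, 0.0543]].

Step 3 — form the quadratic (x - mu)^T · Sigma^{-1} · (x - mu):
  Sigma^{-1} · (x - mu) = (-0.4729, -0.155).
  (x - mu)^T · [Sigma^{-1} · (x - mu)] = (-3)·(-0.4729) + (-2)·(-0.155) = 1.7287.

Step 4 — take square root: d = √(1.7287) ≈ 1.3148.

d(x, mu) = √(1.7287) ≈ 1.3148


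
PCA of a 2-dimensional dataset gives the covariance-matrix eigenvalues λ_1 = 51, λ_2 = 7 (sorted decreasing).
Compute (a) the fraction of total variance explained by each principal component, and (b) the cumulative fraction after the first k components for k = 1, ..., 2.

Step 1 — total variance = trace(Sigma) = Σ λ_i = 51 + 7 = 58.

Step 2 — fraction explained by component i = λ_i / Σ λ:
  PC1: 51/58 = 0.8793
  PC2: 7/58 = 0.1207

Step 3 — cumulative fraction after k components = (λ_1 + ... + λ_k) / Σ λ:
  k = 1: 51/58 = 0.8793
  k = 2: (51 + 7)/58 = 58/58 = 1

Summary (fraction, with percent):

explained: PC1 0.8793 (87.93%), PC2 0.1207 (12.07%);  cumulative: 0.8793, 1


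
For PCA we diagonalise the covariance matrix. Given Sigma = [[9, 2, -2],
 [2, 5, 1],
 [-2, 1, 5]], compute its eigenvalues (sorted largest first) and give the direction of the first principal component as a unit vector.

Step 1 — characteristic polynomial p(λ) = det(λI - Sigma) = λ³ - tr·λ² + c_1·λ - det, where tr = trace, c_1 = sum of the principal 2×2 minors, det = det(Sigma):
  tr = 9 + 5 + 5 = 19,
  c_1 = (9·5 - (2)²) + (9·5 - (-2)²) + (5·5 - (1)²) = 41 + 41 + 24 = 106,
  det = 9·(5·5 - (1)²) - (2)·((2)·5 - (1)·(-2)) + (-2)·((2)·(1) - 5·(-2)) = 9·(24) - (2)·(12) + (-2)·(12) = 168.
  So p(λ) = λ³ - 19λ² + 106λ - 168.
Step 2 — look for an integer root (rational root theorem: any rational root is an integer divisor of 168). Testing λ = 6:
  p(6) = 216 - 684 + 636 - 168 = 0  ✓
  Dividing out (λ - 6): p(λ) = (λ - 6)(λ² - 13λ + 28).
Step 3 — remaining eigenvalues from the quadratic λ² - 13λ + 28 = 0:
  Δ = 13² - 4·28 = 169 - 112 = 57,  λ = (13 ± √57)/2 = (13 ± 7.5498)/2 ≈ 10.2749 or 2.7251.
  Sorted: λ_1 = 10.2749,  λ_2 = 6,  λ_3 = 2.7251  (check: sum = 19 = tr ✓).

Step 4 — unit eigenvector for λ_1 ≈ 10.2749: v spans the null space of (Sigma - λ_1 I), whose rows are
  r_1 = (-1.2749, 2, -2),  r_2 = (2, -5.2749, 1),  r_3 = (-2, 1, -5.2749).
  v is orthogonal to every row, so take v ∝ r_1 × r_2 = ((2)·(1) - (-2)·(-5.2749), (-2)·(2) - (-1.2749)·(1), (-1.2749)·(-5.2749) - (2)·(2)) ≈ (-8.5498, -2.7251, 2.7251).
  Rescale (multiply by -1 so the first nonzero entry is positive): u = (8.5498, 2.7251, -2.7251).
  ||u|| = √((8.5498)² + (2.7251)² + (-2.7251)²) = √(87.9518) ≈ 9.3783,  v_1 = u/||u|| ≈ (0.9117, 0.2906, -0.2906) (||v_1|| = 1).

λ_1 = 10.2749,  λ_2 = 6,  λ_3 = 2.7251;  v_1 ≈ (0.9117, 0.2906, -0.2906)


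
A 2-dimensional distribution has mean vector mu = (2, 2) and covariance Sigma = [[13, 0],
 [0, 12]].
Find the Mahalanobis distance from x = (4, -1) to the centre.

Step 1 — centre the observation: (x - mu) = (2, -3).

Step 2 — invert Sigma. det(Sigma) = 13·12 - (0)² = 156.
  Sigma^{-1} = (1/det) · [[d, -b], [-b, a]] = [[0.0769, 0],
 [0, 0.0833]].

Step 3 — form the quadratic (x - mu)^T · Sigma^{-1} · (x - mu):
  Sigma^{-1} · (x - mu) = (0.1538, -0.25).
  (x - mu)^T · [Sigma^{-1} · (x - mu)] = (2)·(0.1538) + (-3)·(-0.25) = 1.0577.

Step 4 — take square root: d = √(1.0577) ≈ 1.0284.

d(x, mu) = √(1.0577) ≈ 1.0284


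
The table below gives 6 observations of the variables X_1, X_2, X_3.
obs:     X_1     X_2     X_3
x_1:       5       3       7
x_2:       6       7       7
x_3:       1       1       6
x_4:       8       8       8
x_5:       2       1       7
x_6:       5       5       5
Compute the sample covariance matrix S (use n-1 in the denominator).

Step 1 — column means:
  mean(X_1) = (5 + 6 + 1 + 8 + 2 + 5) / 6 = 27/6 = 4.5
  mean(X_2) = (3 + 7 + 1 + 8 + 1 + 5) / 6 = 25/6 = 4.1667
  mean(X_3) = (7 + 7 + 6 + 8 + 7 + 5) / 6 = 40/6 = 6.6667

Step 2 — sample covariance S[i,j] = (1/(n-1)) · Σ_k (x_{k,i} - mean_i) · (x_{k,j} - mean_j), with n-1 = 5.
  S[X_1,X_1] = ((0.5)·(0.5) + (1.5)·(1.5) + (-3.5)·(-3.5) + (3.5)·(3.5) + (-2.5)·(-2.5) + (0.5)·(0.5)) / 5 = 33.5/5 = 6.7
  S[X_1,X_2] = ((0.5)·(-1.1667) + (1.5)·(2.8333) + (-3.5)·(-3.1667) + (3.5)·(3.8333) + (-2.5)·(-3.1667) + (0.5)·(0.8333)) / 5 = 36.5/5 = 7.3
  S[X_1,X_3] = ((0.5)·(0.3333) + (1.5)·(0.3333) + (-3.5)·(-0.6667) + (3.5)·(1.3333) + (-2.5)·(0.3333) + (0.5)·(-1.6667)) / 5 = 6/5 = 1.2
  S[X_2,X_2] = ((-1.1667)·(-1.1667) + (2.8333)·(2.8333) + (-3.1667)·(-3.1667) + (3.8333)·(3.8333) + (-3.1667)·(-3.1667) + (0.8333)·(0.8333)) / 5 = 44.8333/5 = 8.9667
  S[X_2,X_3] = ((-1.1667)·(0.3333) + (2.8333)·(0.3333) + (-3.1667)·(-0.6667) + (3.8333)·(1.3333) + (-3.1667)·(0.3333) + (0.8333)·(-1.6667)) / 5 = 5.3333/5 = 1.0667
  S[X_3,X_3] = ((0.3333)·(0.3333) + (0.3333)·(0.3333) + (-0.6667)·(-0.6667) + (1.3333)·(1.3333) + (0.3333)·(0.3333) + (-1.6667)·(-1.6667)) / 5 = 5.3333/5 = 1.0667

S is symmetric (S[j,i] = S[i,j]). Assembling:

S = [[6.7, 7.3, 1.2],
 [7.3, 8.9667, 1.0667],
 [1.2, 1.0667, 1.0667]]


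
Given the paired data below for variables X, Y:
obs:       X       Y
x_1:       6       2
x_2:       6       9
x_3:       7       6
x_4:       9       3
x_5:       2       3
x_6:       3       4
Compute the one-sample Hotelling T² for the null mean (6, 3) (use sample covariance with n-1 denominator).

Step 1 — sample mean vector:
  mean(X) = (6 + 6 + 7 + 9 + 2 + 3) / 6 = 33/6 = 5.5
  mean(Y) = (2 + 9 + 6 + 3 + 3 + 4) / 6 = 27/6 = 4.5
  x̄ = (5.5, 4.5),  deviation x̄ - mu_0 = (5.5, 4.5) - (6, 3) = (-0.5, 1.5).

Step 2 — sample covariance matrix, S[i,j] = (1/(n-1)) · Σ_k (x_{k,i} - mean_i) · (x_{k,j} - mean_j), divisor n-1 = 5:
  S[X,X] = ((0.5)·(0.5) + (0.5)·(0.5) + (1.5)·(1.5) + (3.5)·(3.5) + (-3.5)·(-3.5) + (-2.5)·(-2.5)) / 5 = 33.5/5 = 6.7
  S[X,Y] = ((0.5)·(-2.5) + (0.5)·(4.5) + (1.5)·(1.5) + (3.5)·(-1.5) + (-3.5)·(-1.5) + (-2.5)·(-0.5)) / 5 = 4.5/5 = 0.9
  S[Y,Y] = ((-2.5)·(-2.5) + (4.5)·(4.5) + (1.5)·(1.5) + (-1.5)·(-1.5) + (-1.5)·(-1.5) + (-0.5)·(-0.5)) / 5 = 33.5/5 = 6.7
  S = [[6.7, 0.9],
 [0.9, 6.7]].

Step 3 — invert S. det(S) = 6.7·6.7 - (0.9)² = 44.08.
  S^{-1} = (1/det) · [[d, -b], [-b, a]] = [[0.152, -0.0204],
 [-0.0204, 0.152]].

Step 4 — quadratic form (x̄ - mu_0)^T · S^{-1} · (x̄ - mu_0):
  S^{-1} · (x̄ - mu_0) = (-0.1066, 0.2382),
  (x̄ - mu_0)^T · [...] = (-0.5)·(-0.1066) + (1.5)·(0.2382) = 0.4106.

Step 5 — scale by n: T² = 6 · 0.4106 = 2.4637.

T² ≈ 2.4637


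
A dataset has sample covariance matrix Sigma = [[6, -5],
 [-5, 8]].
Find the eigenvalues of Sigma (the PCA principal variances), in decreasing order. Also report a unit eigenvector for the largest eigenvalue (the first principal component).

Step 1 — characteristic polynomial of 2×2 Sigma:
  det(Sigma - λI) = λ² - trace · λ + det = 0.
  trace = 6 + 8 = 14, det = 6·8 - (-5)² = 23.
Step 2 — discriminant:
  Δ = trace² - 4·det = 196 - 92 = 104.
Step 3 — eigenvalues:
  λ = (trace ± √Δ)/2 = (14 ± 10.198)/2,
  λ_1 = 12.099,  λ_2 = 1.901.

Step 4 — unit eigenvector for λ_1: solve (Sigma - λ_1 I)v = 0. First row:
  (6 - 12.099)·v_x + (-5)·v_y = 0, i.e. (-6.099)·v_x + (-5)·v_y = 0,
  so v ∝ (b, λ_1 - a) = (-5, 6.099); multiply by -1 so the first entry is positive: u = (5, -6.099).
  ||u|| = √((5)² + (-6.099)²) = √(62.198) ≈ 7.8866,
  v_1 = u/||u|| ≈ (0.634, -0.7733) (||v_1|| = 1).

λ_1 = 12.099,  λ_2 = 1.901;  v_1 ≈ (0.634, -0.7733)


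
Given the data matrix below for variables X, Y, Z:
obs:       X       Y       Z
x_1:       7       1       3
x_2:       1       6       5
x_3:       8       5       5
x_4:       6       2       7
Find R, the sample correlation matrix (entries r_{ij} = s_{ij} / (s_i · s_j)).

Step 1 — column means:
  mean(X) = (7 + 1 + 8 + 6) / 4 = 22/4 = 5.5
  mean(Y) = (1 + 6 + 5 + 2) / 4 = 14/4 = 3.5
  mean(Z) = (3 + 5 + 5 + 7) / 4 = 20/4 = 5

Step 2 — sample variances and covariances s[i,j] = (1/(n-1)) · Σ_k (x_{k,i} - mean_i) · (x_{k,j} - mean_j), with n-1 = 3:
  s[X,X] = ((1.5)·(1.5) + (-4.5)·(-4.5) + (2.5)·(2.5) + (0.5)·(0.5)) / 3 = 29/3 = 9.6667
  s[X,Y] = ((1.5)·(-2.5) + (-4.5)·(2.5) + (2.5)·(1.5) + (0.5)·(-1.5)) / 3 = -12/3 = -4
  s[X,Z] = ((1.5)·(-2) + (-4.5)·(0) + (2.5)·(0) + (0.5)·(2)) / 3 = -2/3 = -0.6667
  s[Y,Y] = ((-2.5)·(-2.5) + (2.5)·(2.5) + (1.5)·(1.5) + (-1.5)·(-1.5)) / 3 = 17/3 = 5.6667
  s[Y,Z] = ((-2.5)·(-2) + (2.5)·(0) + (1.5)·(0) + (-1.5)·(2)) / 3 = 2/3 = 0.6667
  s[Z,Z] = ((-2)·(-2) + (0)·(0) + (0)·(0) + (2)·(2)) / 3 = 8/3 = 2.6667
  Sample standard deviations s_i = √(s[i,i]):
  s(X) = √(9.6667) = 3.1091
  s(Y) = √(5.6667) = 2.3805
  s(Z) = √(2.6667) = 1.633

Step 3 — r_{ij} = s_{ij} / (s_i · s_j):
  r[X,X] = 1 (diagonal).
  r[X,Y] = -4 / (3.1091 · 2.3805) = -4 / 7.4012 = -0.5405
  r[X,Z] = -0.6667 / (3.1091 · 1.633) = -0.6667 / 5.0772 = -0.1313
  r[Y,Y] = 1 (diagonal).
  r[Y,Z] = 0.6667 / (2.3805 · 1.633) = 0.6667 / 3.8873 = 0.1715
  r[Z,Z] = 1 (diagonal).

R is symmetric with unit diagonal. Assembling:

R = [[1, -0.5405, -0.1313],
 [-0.5405, 1, 0.1715],
 [-0.1313, 0.1715, 1]]


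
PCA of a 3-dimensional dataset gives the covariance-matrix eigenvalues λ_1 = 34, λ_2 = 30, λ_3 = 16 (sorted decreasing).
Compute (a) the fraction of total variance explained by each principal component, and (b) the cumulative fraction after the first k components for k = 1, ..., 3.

Step 1 — total variance = trace(Sigma) = Σ λ_i = 34 + 30 + 16 = 80.

Step 2 — fraction explained by component i = λ_i / Σ λ:
  PC1: 34/80 = 0.425
  PC2: 30/80 = 0.375
  PC3: 16/80 = 0.2

Step 3 — cumulative fraction after k components = (λ_1 + ... + λ_k) / Σ λ:
  k = 1: 34/80 = 0.425
  k = 2: (34 + 30)/80 = 64/80 = 0.8
  k = 3: (34 + 30 + 16)/80 = 80/80 = 1

Summary (fraction, with percent):

explained: PC1 0.425 (42.5%), PC2 0.375 (37.5%), PC3 0.2 (20%);  cumulative: 0.425, 0.8, 1


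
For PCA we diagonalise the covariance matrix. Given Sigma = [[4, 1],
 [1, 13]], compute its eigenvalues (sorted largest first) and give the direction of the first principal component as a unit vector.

Step 1 — characteristic polynomial of 2×2 Sigma:
  det(Sigma - λI) = λ² - trace · λ + det = 0.
  trace = 4 + 13 = 17, det = 4·13 - (1)² = 51.
Step 2 — discriminant:
  Δ = trace² - 4·det = 289 - 204 = 85.
Step 3 — eigenvalues:
  λ = (trace ± √Δ)/2 = (17 ± 9.2195)/2,
  λ_1 = 13.1098,  λ_2 = 3.8902.

Step 4 — unit eigenvector for λ_1: solve (Sigma - λ_1 I)v = 0. First row:
  (4 - 13.1098)·v_x + (1)·v_y = 0, i.e. (-9.1098)·v_x + (1)·v_y = 0,
  so v ∝ (b, λ_1 - a) = (1, 9.1098) = u.
  ||u|| = √((1)² + (9.1098)²) = √(83.988) ≈ 9.1645,
  v_1 = u/||u|| ≈ (0.1091, 0.994) (||v_1|| = 1).

λ_1 = 13.1098,  λ_2 = 3.8902;  v_1 ≈ (0.1091, 0.994)


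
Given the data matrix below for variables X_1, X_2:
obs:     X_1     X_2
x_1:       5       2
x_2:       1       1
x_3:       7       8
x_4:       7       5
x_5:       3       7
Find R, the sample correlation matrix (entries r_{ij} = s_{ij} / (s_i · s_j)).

Step 1 — column means:
  mean(X_1) = (5 + 1 + 7 + 7 + 3) / 5 = 23/5 = 4.6
  mean(X_2) = (2 + 1 + 8 + 5 + 7) / 5 = 23/5 = 4.6

Step 2 — sample variances and covariances s[i,j] = (1/(n-1)) · Σ_k (x_{k,i} - mean_i) · (x_{k,j} - mean_j), with n-1 = 4:
  s[X_1,X_1] = ((0.4)·(0.4) + (-3.6)·(-3.6) + (2.4)·(2.4) + (2.4)·(2.4) + (-1.6)·(-1.6)) / 4 = 27.2/4 = 6.8
  s[X_1,X_2] = ((0.4)·(-2.6) + (-3.6)·(-3.6) + (2.4)·(3.4) + (2.4)·(0.4) + (-1.6)·(2.4)) / 4 = 17.2/4 = 4.3
  s[X_2,X_2] = ((-2.6)·(-2.6) + (-3.6)·(-3.6) + (3.4)·(3.4) + (0.4)·(0.4) + (2.4)·(2.4)) / 4 = 37.2/4 = 9.3
  Sample standard deviations s_i = √(s[i,i]):
  s(X_1) = √(6.8) = 2.6077
  s(X_2) = √(9.3) = 3.0496

Step 3 — r_{ij} = s_{ij} / (s_i · s_j):
  r[X_1,X_1] = 1 (diagonal).
  r[X_1,X_2] = 4.3 / (2.6077 · 3.0496) = 4.3 / 7.9524 = 0.5407
  r[X_2,X_2] = 1 (diagonal).

R is symmetric with unit diagonal. Assembling:

R = [[1, 0.5407],
 [0.5407, 1]]


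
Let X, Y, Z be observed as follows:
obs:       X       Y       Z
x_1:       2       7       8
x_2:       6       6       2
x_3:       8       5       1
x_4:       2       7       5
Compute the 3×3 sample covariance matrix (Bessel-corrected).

Step 1 — column means:
  mean(X) = (2 + 6 + 8 + 2) / 4 = 18/4 = 4.5
  mean(Y) = (7 + 6 + 5 + 7) / 4 = 25/4 = 6.25
  mean(Z) = (8 + 2 + 1 + 5) / 4 = 16/4 = 4

Step 2 — sample covariance S[i,j] = (1/(n-1)) · Σ_k (x_{k,i} - mean_i) · (x_{k,j} - mean_j), with n-1 = 3.
  S[X,X] = ((-2.5)·(-2.5) + (1.5)·(1.5) + (3.5)·(3.5) + (-2.5)·(-2.5)) / 3 = 27/3 = 9
  S[X,Y] = ((-2.5)·(0.75) + (1.5)·(-0.25) + (3.5)·(-1.25) + (-2.5)·(0.75)) / 3 = -8.5/3 = -2.8333
  S[X,Z] = ((-2.5)·(4) + (1.5)·(-2) + (3.5)·(-3) + (-2.5)·(1)) / 3 = -26/3 = -8.6667
  S[Y,Y] = ((0.75)·(0.75) + (-0.25)·(-0.25) + (-1.25)·(-1.25) + (0.75)·(0.75)) / 3 = 2.75/3 = 0.9167
  S[Y,Z] = ((0.75)·(4) + (-0.25)·(-2) + (-1.25)·(-3) + (0.75)·(1)) / 3 = 8/3 = 2.6667
  S[Z,Z] = ((4)·(4) + (-2)·(-2) + (-3)·(-3) + (1)·(1)) / 3 = 30/3 = 10

S is symmetric (S[j,i] = S[i,j]). Assembling:

S = [[9, -2.8333, -8.6667],
 [-2.8333, 0.9167, 2.6667],
 [-8.6667, 2.6667, 10]]


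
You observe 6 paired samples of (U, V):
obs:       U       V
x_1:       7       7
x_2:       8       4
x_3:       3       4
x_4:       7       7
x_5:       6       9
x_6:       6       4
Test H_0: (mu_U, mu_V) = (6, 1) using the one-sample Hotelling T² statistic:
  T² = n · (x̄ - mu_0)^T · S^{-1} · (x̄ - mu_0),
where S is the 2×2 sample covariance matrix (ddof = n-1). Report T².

Step 1 — sample mean vector:
  mean(U) = (7 + 8 + 3 + 7 + 6 + 6) / 6 = 37/6 = 6.1667
  mean(V) = (7 + 4 + 4 + 7 + 9 + 4) / 6 = 35/6 = 5.8333
  x̄ = (6.1667, 5.8333),  deviation x̄ - mu_0 = (6.1667, 5.8333) - (6, 1) = (0.1667, 4.8333).

Step 2 — sample covariance matrix, S[i,j] = (1/(n-1)) · Σ_k (x_{k,i} - mean_i) · (x_{k,j} - mean_j), divisor n-1 = 5:
  S[U,U] = ((0.8333)·(0.8333) + (1.8333)·(1.8333) + (-3.1667)·(-3.1667) + (0.8333)·(0.8333) + (-0.1667)·(-0.1667) + (-0.1667)·(-0.1667)) / 5 = 14.8333/5 = 2.9667
  S[U,V] = ((0.8333)·(1.1667) + (1.8333)·(-1.8333) + (-3.1667)·(-1.8333) + (0.8333)·(1.1667) + (-0.1667)·(3.1667) + (-0.1667)·(-1.8333)) / 5 = 4.1667/5 = 0.8333
  S[V,V] = ((1.1667)·(1.1667) + (-1.8333)·(-1.8333) + (-1.8333)·(-1.8333) + (1.1667)·(1.1667) + (3.1667)·(3.1667) + (-1.8333)·(-1.8333)) / 5 = 22.8333/5 = 4.5667
  S = [[2.9667, 0.8333],
 [0.8333, 4.5667]].

Step 3 — invert S. det(S) = 2.9667·4.5667 - (0.8333)² = 12.8533.
  S^{-1} = (1/det) · [[d, -b], [-b, a]] = [[0.3553, -0.0648],
 [-0.0648, 0.2308]].

Step 4 — quadratic form (x̄ - mu_0)^T · S^{-1} · (x̄ - mu_0):
  S^{-1} · (x̄ - mu_0) = (-0.2541, 1.1048),
  (x̄ - mu_0)^T · [...] = (0.1667)·(-0.2541) + (4.8333)·(1.1048) = 5.2974.

Step 5 — scale by n: T² = 6 · 5.2974 = 31.7842.

T² ≈ 31.7842


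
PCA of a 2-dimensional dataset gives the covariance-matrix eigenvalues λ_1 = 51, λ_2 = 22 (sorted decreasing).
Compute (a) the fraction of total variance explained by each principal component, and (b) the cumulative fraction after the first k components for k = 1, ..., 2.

Step 1 — total variance = trace(Sigma) = Σ λ_i = 51 + 22 = 73.

Step 2 — fraction explained by component i = λ_i / Σ λ:
  PC1: 51/73 = 0.6986
  PC2: 22/73 = 0.3014

Step 3 — cumulative fraction after k components = (λ_1 + ... + λ_k) / Σ λ:
  k = 1: 51/73 = 0.6986
  k = 2: (51 + 22)/73 = 73/73 = 1

Summary (fraction, with percent):

explained: PC1 0.6986 (69.86%), PC2 0.3014 (30.14%);  cumulative: 0.6986, 1


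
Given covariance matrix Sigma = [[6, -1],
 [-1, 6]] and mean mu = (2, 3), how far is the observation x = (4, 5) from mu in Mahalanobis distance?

Step 1 — centre the observation: (x - mu) = (2, 2).

Step 2 — invert Sigma. det(Sigma) = 6·6 - (-1)² = 35.
  Sigma^{-1} = (1/det) · [[d, -b], [-b, a]] = [[0.1714, 0.0286],
 [0.0286, 0.1714]].

Step 3 — form the quadratic (x - mu)^T · Sigma^{-1} · (x - mu):
  Sigma^{-1} · (x - mu) = (0.4, 0.4).
  (x - mu)^T · [Sigma^{-1} · (x - mu)] = (2)·(0.4) + (2)·(0.4) = 1.6.

Step 4 — take square root: d = √(1.6) ≈ 1.2649.

d(x, mu) = √(1.6) ≈ 1.2649


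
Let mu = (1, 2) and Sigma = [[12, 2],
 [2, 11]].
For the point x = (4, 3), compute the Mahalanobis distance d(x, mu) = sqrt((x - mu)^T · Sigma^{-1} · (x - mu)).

Step 1 — centre the observation: (x - mu) = (3, 1).

Step 2 — invert Sigma. det(Sigma) = 12·11 - (2)² = 128.
  Sigma^{-1} = (1/det) · [[d, -b], [-b, a]] = [[0.0859, -0.0156],
 [-0.0156, 0.0938]].

Step 3 — form the quadratic (x - mu)^T · Sigma^{-1} · (x - mu):
  Sigma^{-1} · (x - mu) = (0.2422, 0.0469).
  (x - mu)^T · [Sigma^{-1} · (x - mu)] = (3)·(0.2422) + (1)·(0.0469) = 0.7734.

Step 4 — take square root: d = √(0.7734) ≈ 0.8795.

d(x, mu) = √(0.7734) ≈ 0.8795


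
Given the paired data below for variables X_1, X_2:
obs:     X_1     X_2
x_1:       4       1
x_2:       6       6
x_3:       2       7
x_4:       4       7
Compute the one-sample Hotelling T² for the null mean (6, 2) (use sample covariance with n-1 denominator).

Step 1 — sample mean vector:
  mean(X_1) = (4 + 6 + 2 + 4) / 4 = 16/4 = 4
  mean(X_2) = (1 + 6 + 7 + 7) / 4 = 21/4 = 5.25
  x̄ = (4, 5.25),  deviation x̄ - mu_0 = (4, 5.25) - (6, 2) = (-2, 3.25).

Step 2 — sample covariance matrix, S[i,j] = (1/(n-1)) · Σ_k (x_{k,i} - mean_i) · (x_{k,j} - mean_j), divisor n-1 = 3:
  S[X_1,X_1] = ((0)·(0) + (2)·(2) + (-2)·(-2) + (0)·(0)) / 3 = 8/3 = 2.6667
  S[X_1,X_2] = ((0)·(-4.25) + (2)·(0.75) + (-2)·(1.75) + (0)·(1.75)) / 3 = -2/3 = -0.6667
  S[X_2,X_2] = ((-4.25)·(-4.25) + (0.75)·(0.75) + (1.75)·(1.75) + (1.75)·(1.75)) / 3 = 24.75/3 = 8.25
  S = [[2.6667, -0.6667],
 [-0.6667, 8.25]].

Step 3 — invert S. det(S) = 2.6667·8.25 - (-0.6667)² = 21.5556.
  S^{-1} = (1/det) · [[d, -b], [-b, a]] = [[0.3827, 0.0309],
 [0.0309, 0.1237]].

Step 4 — quadratic form (x̄ - mu_0)^T · S^{-1} · (x̄ - mu_0):
  S^{-1} · (x̄ - mu_0) = (-0.6649, 0.3402),
  (x̄ - mu_0)^T · [...] = (-2)·(-0.6649) + (3.25)·(0.3402) = 2.4356.

Step 5 — scale by n: T² = 4 · 2.4356 = 9.7423.

T² ≈ 9.7423


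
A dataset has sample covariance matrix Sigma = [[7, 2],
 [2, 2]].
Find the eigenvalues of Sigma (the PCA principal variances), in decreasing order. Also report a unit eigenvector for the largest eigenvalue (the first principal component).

Step 1 — characteristic polynomial of 2×2 Sigma:
  det(Sigma - λI) = λ² - trace · λ + det = 0.
  trace = 7 + 2 = 9, det = 7·2 - (2)² = 10.
Step 2 — discriminant:
  Δ = trace² - 4·det = 81 - 40 = 41.
Step 3 — eigenvalues:
  λ = (trace ± √Δ)/2 = (9 ± 6.4031)/2,
  λ_1 = 7.7016,  λ_2 = 1.2984.

Step 4 — unit eigenvector for λ_1: solve (Sigma - λ_1 I)v = 0. First row:
  (7 - 7.7016)·v_x + (2)·v_y = 0, i.e. (-0.7016)·v_x + (2)·v_y = 0,
  so v ∝ (b, λ_1 - a) = (2, 0.7016) = u.
  ||u|| = √((2)² + (0.7016)²) = √(4.4922) ≈ 2.1195,
  v_1 = u/||u|| ≈ (0.9436, 0.331) (||v_1|| = 1).

λ_1 = 7.7016,  λ_2 = 1.2984;  v_1 ≈ (0.9436, 0.331)


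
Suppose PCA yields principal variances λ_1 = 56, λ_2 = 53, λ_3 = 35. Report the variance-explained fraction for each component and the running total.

Step 1 — total variance = trace(Sigma) = Σ λ_i = 56 + 53 + 35 = 144.

Step 2 — fraction explained by component i = λ_i / Σ λ:
  PC1: 56/144 = 0.3889
  PC2: 53/144 = 0.3681
  PC3: 35/144 = 0.2431

Step 3 — cumulative fraction after k components = (λ_1 + ... + λ_k) / Σ λ:
  k = 1: 56/144 = 0.3889
  k = 2: (56 + 53)/144 = 109/144 = 0.7569
  k = 3: (56 + 53 + 35)/144 = 144/144 = 1

Summary (fraction, with percent):

explained: PC1 0.3889 (38.89%), PC2 0.3681 (36.81%), PC3 0.2431 (24.31%);  cumulative: 0.3889, 0.7569, 1


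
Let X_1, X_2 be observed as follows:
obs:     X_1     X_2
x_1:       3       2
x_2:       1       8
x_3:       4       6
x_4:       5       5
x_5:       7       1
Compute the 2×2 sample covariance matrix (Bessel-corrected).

Step 1 — column means:
  mean(X_1) = (3 + 1 + 4 + 5 + 7) / 5 = 20/5 = 4
  mean(X_2) = (2 + 8 + 6 + 5 + 1) / 5 = 22/5 = 4.4

Step 2 — sample covariance S[i,j] = (1/(n-1)) · Σ_k (x_{k,i} - mean_i) · (x_{k,j} - mean_j), with n-1 = 4.
  S[X_1,X_1] = ((-1)·(-1) + (-3)·(-3) + (0)·(0) + (1)·(1) + (3)·(3)) / 4 = 20/4 = 5
  S[X_1,X_2] = ((-1)·(-2.4) + (-3)·(3.6) + (0)·(1.6) + (1)·(0.6) + (3)·(-3.4)) / 4 = -18/4 = -4.5
  S[X_2,X_2] = ((-2.4)·(-2.4) + (3.6)·(3.6) + (1.6)·(1.6) + (0.6)·(0.6) + (-3.4)·(-3.4)) / 4 = 33.2/4 = 8.3

S is symmetric (S[j,i] = S[i,j]). Assembling:

S = [[5, -4.5],
 [-4.5, 8.3]]


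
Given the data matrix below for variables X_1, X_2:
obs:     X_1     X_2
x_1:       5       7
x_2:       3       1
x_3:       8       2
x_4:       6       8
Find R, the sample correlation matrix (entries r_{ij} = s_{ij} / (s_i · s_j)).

Step 1 — column means:
  mean(X_1) = (5 + 3 + 8 + 6) / 4 = 22/4 = 5.5
  mean(X_2) = (7 + 1 + 2 + 8) / 4 = 18/4 = 4.5

Step 2 — sample variances and covariances s[i,j] = (1/(n-1)) · Σ_k (x_{k,i} - mean_i) · (x_{k,j} - mean_j), with n-1 = 3:
  s[X_1,X_1] = ((-0.5)·(-0.5) + (-2.5)·(-2.5) + (2.5)·(2.5) + (0.5)·(0.5)) / 3 = 13/3 = 4.3333
  s[X_1,X_2] = ((-0.5)·(2.5) + (-2.5)·(-3.5) + (2.5)·(-2.5) + (0.5)·(3.5)) / 3 = 3/3 = 1
  s[X_2,X_2] = ((2.5)·(2.5) + (-3.5)·(-3.5) + (-2.5)·(-2.5) + (3.5)·(3.5)) / 3 = 37/3 = 12.3333
  Sample standard deviations s_i = √(s[i,i]):
  s(X_1) = √(4.3333) = 2.0817
  s(X_2) = √(12.3333) = 3.5119

Step 3 — r_{ij} = s_{ij} / (s_i · s_j):
  r[X_1,X_1] = 1 (diagonal).
  r[X_1,X_2] = 1 / (2.0817 · 3.5119) = 1 / 7.3106 = 0.1368
  r[X_2,X_2] = 1 (diagonal).

R is symmetric with unit diagonal. Assembling:

R = [[1, 0.1368],
 [0.1368, 1]]


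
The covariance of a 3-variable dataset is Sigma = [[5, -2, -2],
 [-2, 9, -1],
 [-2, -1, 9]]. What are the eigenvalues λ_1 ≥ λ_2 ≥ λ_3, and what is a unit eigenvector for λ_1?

Step 1 — characteristic polynomial p(λ) = det(λI - Sigma) = λ³ - tr·λ² + c_1·λ - det, where tr = trace, c_1 = sum of the principal 2×2 minors, det = det(Sigma):
  tr = 5 + 9 + 9 = 23,
  c_1 = (5·9 - (-2)²) + (5·9 - (-2)²) + (9·9 - (-1)²) = 41 + 41 + 80 = 162,
  det = 5·(9·9 - (-1)²) - (-2)·((-2)·9 - (-1)·(-2)) + (-2)·((-2)·(-1) - 9·(-2)) = 5·(80) - (-2)·(-20) + (-2)·(20) = 320.
  So p(λ) = λ³ - 23λ² + 162λ - 320.
Step 2 — look for an integer root (rational root theorem: any rational root is an integer divisor of 320). Testing λ = 10:
  p(10) = 1000 - 2300 + 1620 - 320 = 0  ✓
  Dividing out (λ - 10): p(λ) = (λ - 10)(λ² - 13λ + 32).
Step 3 — remaining eigenvalues from the quadratic λ² - 13λ + 32 = 0:
  Δ = 13² - 4·32 = 169 - 128 = 41,  λ = (13 ± √41)/2 = (13 ± 6.4031)/2 ≈ 9.7016 or 3.2984.
  Sorted: λ_1 = 10,  λ_2 = 9.7016,  λ_3 = 3.2984  (check: sum = 23 = tr ✓).

Step 4 — unit eigenvector for λ_1 = 10: v spans the null space of (Sigma - λ_1 I), whose rows are
  r_1 = (-5, -2, -2),  r_2 = (-2, -1, -1),  r_3 = (-2, -1, -1).
  v is orthogonal to every row, so take v ∝ r_1 × r_2 = ((-2)·(-1) - (-2)·(-1), (-2)·(-2) - (-5)·(-1), (-5)·(-1) - (-2)·(-2)) = (0, -1, 1).
  Rescale (multiply by -1 so the first nonzero entry is positive): u = (0, 1, -1).
  ||u|| = √((0)² + (1)² + (-1)²) = √(2) ≈ 1.4142,  v_1 = u/||u|| ≈ (0, 0.7071, -0.7071) (||v_1|| = 1).

λ_1 = 10,  λ_2 = 9.7016,  λ_3 = 3.2984;  v_1 ≈ (0, 0.7071, -0.7071)


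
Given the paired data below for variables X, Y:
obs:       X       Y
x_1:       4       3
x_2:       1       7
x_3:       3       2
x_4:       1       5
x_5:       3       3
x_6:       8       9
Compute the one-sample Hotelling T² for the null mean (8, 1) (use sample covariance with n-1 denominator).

Step 1 — sample mean vector:
  mean(X) = (4 + 1 + 3 + 1 + 3 + 8) / 6 = 20/6 = 3.3333
  mean(Y) = (3 + 7 + 2 + 5 + 3 + 9) / 6 = 29/6 = 4.8333
  x̄ = (3.3333, 4.8333),  deviation x̄ - mu_0 = (3.3333, 4.8333) - (8, 1) = (-4.6667, 3.8333).

Step 2 — sample covariance matrix, S[i,j] = (1/(n-1)) · Σ_k (x_{k,i} - mean_i) · (x_{k,j} - mean_j), divisor n-1 = 5:
  S[X,X] = ((0.6667)·(0.6667) + (-2.3333)·(-2.3333) + (-0.3333)·(-0.3333) + (-2.3333)·(-2.3333) + (-0.3333)·(-0.3333) + (4.6667)·(4.6667)) / 5 = 33.3333/5 = 6.6667
  S[X,Y] = ((0.6667)·(-1.8333) + (-2.3333)·(2.1667) + (-0.3333)·(-2.8333) + (-2.3333)·(0.1667) + (-0.3333)·(-1.8333) + (4.6667)·(4.1667)) / 5 = 14.3333/5 = 2.8667
  S[Y,Y] = ((-1.8333)·(-1.8333) + (2.1667)·(2.1667) + (-2.8333)·(-2.8333) + (0.1667)·(0.1667) + (-1.8333)·(-1.8333) + (4.1667)·(4.1667)) / 5 = 36.8333/5 = 7.3667
  S = [[6.6667, 2.8667],
 [2.8667, 7.3667]].

Step 3 — invert S. det(S) = 6.6667·7.3667 - (2.8667)² = 40.8933.
  S^{-1} = (1/det) · [[d, -b], [-b, a]] = [[0.1801, -0.0701],
 [-0.0701, 0.163]].

Step 4 — quadratic form (x̄ - mu_0)^T · S^{-1} · (x̄ - mu_0):
  S^{-1} · (x̄ - mu_0) = (-1.1094, 0.9521),
  (x̄ - mu_0)^T · [...] = (-4.6667)·(-1.1094) + (3.8333)·(0.9521) = 8.8268.

Step 5 — scale by n: T² = 6 · 8.8268 = 52.9605.

T² ≈ 52.9605


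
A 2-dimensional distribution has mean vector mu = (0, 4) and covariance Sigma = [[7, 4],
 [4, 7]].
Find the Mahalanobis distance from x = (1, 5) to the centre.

Step 1 — centre the observation: (x - mu) = (1, 1).

Step 2 — invert Sigma. det(Sigma) = 7·7 - (4)² = 33.
  Sigma^{-1} = (1/det) · [[d, -b], [-b, a]] = [[0.2121, -0.1212],
 [-0.1212, 0.2121]].

Step 3 — form the quadratic (x - mu)^T · Sigma^{-1} · (x - mu):
  Sigma^{-1} · (x - mu) = (0.0909, 0.0909).
  (x - mu)^T · [Sigma^{-1} · (x - mu)] = (1)·(0.0909) + (1)·(0.0909) = 0.1818.

Step 4 — take square root: d = √(0.1818) ≈ 0.4264.

d(x, mu) = √(0.1818) ≈ 0.4264


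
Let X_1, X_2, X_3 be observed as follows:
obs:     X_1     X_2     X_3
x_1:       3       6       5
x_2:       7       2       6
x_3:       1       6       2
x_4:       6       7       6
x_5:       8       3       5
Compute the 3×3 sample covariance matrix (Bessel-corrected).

Step 1 — column means:
  mean(X_1) = (3 + 7 + 1 + 6 + 8) / 5 = 25/5 = 5
  mean(X_2) = (6 + 2 + 6 + 7 + 3) / 5 = 24/5 = 4.8
  mean(X_3) = (5 + 6 + 2 + 6 + 5) / 5 = 24/5 = 4.8

Step 2 — sample covariance S[i,j] = (1/(n-1)) · Σ_k (x_{k,i} - mean_i) · (x_{k,j} - mean_j), with n-1 = 4.
  S[X_1,X_1] = ((-2)·(-2) + (2)·(2) + (-4)·(-4) + (1)·(1) + (3)·(3)) / 4 = 34/4 = 8.5
  S[X_1,X_2] = ((-2)·(1.2) + (2)·(-2.8) + (-4)·(1.2) + (1)·(2.2) + (3)·(-1.8)) / 4 = -16/4 = -4
  S[X_1,X_3] = ((-2)·(0.2) + (2)·(1.2) + (-4)·(-2.8) + (1)·(1.2) + (3)·(0.2)) / 4 = 15/4 = 3.75
  S[X_2,X_2] = ((1.2)·(1.2) + (-2.8)·(-2.8) + (1.2)·(1.2) + (2.2)·(2.2) + (-1.8)·(-1.8)) / 4 = 18.8/4 = 4.7
  S[X_2,X_3] = ((1.2)·(0.2) + (-2.8)·(1.2) + (1.2)·(-2.8) + (2.2)·(1.2) + (-1.8)·(0.2)) / 4 = -4.2/4 = -1.05
  S[X_3,X_3] = ((0.2)·(0.2) + (1.2)·(1.2) + (-2.8)·(-2.8) + (1.2)·(1.2) + (0.2)·(0.2)) / 4 = 10.8/4 = 2.7

S is symmetric (S[j,i] = S[i,j]). Assembling:

S = [[8.5, -4, 3.75],
 [-4, 4.7, -1.05],
 [3.75, -1.05, 2.7]]


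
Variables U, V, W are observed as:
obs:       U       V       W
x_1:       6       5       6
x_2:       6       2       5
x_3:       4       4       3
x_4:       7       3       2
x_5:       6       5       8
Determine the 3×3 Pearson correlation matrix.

Step 1 — column means:
  mean(U) = (6 + 6 + 4 + 7 + 6) / 5 = 29/5 = 5.8
  mean(V) = (5 + 2 + 4 + 3 + 5) / 5 = 19/5 = 3.8
  mean(W) = (6 + 5 + 3 + 2 + 8) / 5 = 24/5 = 4.8

Step 2 — sample variances and covariances s[i,j] = (1/(n-1)) · Σ_k (x_{k,i} - mean_i) · (x_{k,j} - mean_j), with n-1 = 4:
  s[U,U] = ((0.2)·(0.2) + (0.2)·(0.2) + (-1.8)·(-1.8) + (1.2)·(1.2) + (0.2)·(0.2)) / 4 = 4.8/4 = 1.2
  s[U,V] = ((0.2)·(1.2) + (0.2)·(-1.8) + (-1.8)·(0.2) + (1.2)·(-0.8) + (0.2)·(1.2)) / 4 = -1.2/4 = -0.3
  s[U,W] = ((0.2)·(1.2) + (0.2)·(0.2) + (-1.8)·(-1.8) + (1.2)·(-2.8) + (0.2)·(3.2)) / 4 = 0.8/4 = 0.2
  s[V,V] = ((1.2)·(1.2) + (-1.8)·(-1.8) + (0.2)·(0.2) + (-0.8)·(-0.8) + (1.2)·(1.2)) / 4 = 6.8/4 = 1.7
  s[V,W] = ((1.2)·(1.2) + (-1.8)·(0.2) + (0.2)·(-1.8) + (-0.8)·(-2.8) + (1.2)·(3.2)) / 4 = 6.8/4 = 1.7
  s[W,W] = ((1.2)·(1.2) + (0.2)·(0.2) + (-1.8)·(-1.8) + (-2.8)·(-2.8) + (3.2)·(3.2)) / 4 = 22.8/4 = 5.7
  Sample standard deviations s_i = √(s[i,i]):
  s(U) = √(1.2) = 1.0954
  s(V) = √(1.7) = 1.3038
  s(W) = √(5.7) = 2.3875

Step 3 — r_{ij} = s_{ij} / (s_i · s_j):
  r[U,U] = 1 (diagonal).
  r[U,V] = -0.3 / (1.0954 · 1.3038) = -0.3 / 1.4283 = -0.21
  r[U,W] = 0.2 / (1.0954 · 2.3875) = 0.2 / 2.6153 = 0.0765
  r[V,V] = 1 (diagonal).
  r[V,W] = 1.7 / (1.3038 · 2.3875) = 1.7 / 3.1129 = 0.5461
  r[W,W] = 1 (diagonal).

R is symmetric with unit diagonal. Assembling:

R = [[1, -0.21, 0.0765],
 [-0.21, 1, 0.5461],
 [0.0765, 0.5461, 1]]


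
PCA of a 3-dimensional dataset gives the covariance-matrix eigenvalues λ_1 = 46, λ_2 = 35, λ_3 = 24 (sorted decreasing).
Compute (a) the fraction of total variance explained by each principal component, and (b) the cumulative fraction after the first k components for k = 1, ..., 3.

Step 1 — total variance = trace(Sigma) = Σ λ_i = 46 + 35 + 24 = 105.

Step 2 — fraction explained by component i = λ_i / Σ λ:
  PC1: 46/105 = 0.4381
  PC2: 35/105 = 0.3333
  PC3: 24/105 = 0.2286

Step 3 — cumulative fraction after k components = (λ_1 + ... + λ_k) / Σ λ:
  k = 1: 46/105 = 0.4381
  k = 2: (46 + 35)/105 = 81/105 = 0.7714
  k = 3: (46 + 35 + 24)/105 = 105/105 = 1

Summary (fraction, with percent):

explained: PC1 0.4381 (43.81%), PC2 0.3333 (33.33%), PC3 0.2286 (22.86%);  cumulative: 0.4381, 0.7714, 1


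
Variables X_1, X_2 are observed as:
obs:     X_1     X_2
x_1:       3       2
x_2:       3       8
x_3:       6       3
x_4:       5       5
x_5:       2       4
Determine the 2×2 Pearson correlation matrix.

Step 1 — column means:
  mean(X_1) = (3 + 3 + 6 + 5 + 2) / 5 = 19/5 = 3.8
  mean(X_2) = (2 + 8 + 3 + 5 + 4) / 5 = 22/5 = 4.4

Step 2 — sample variances and covariances s[i,j] = (1/(n-1)) · Σ_k (x_{k,i} - mean_i) · (x_{k,j} - mean_j), with n-1 = 4:
  s[X_1,X_1] = ((-0.8)·(-0.8) + (-0.8)·(-0.8) + (2.2)·(2.2) + (1.2)·(1.2) + (-1.8)·(-1.8)) / 4 = 10.8/4 = 2.7
  s[X_1,X_2] = ((-0.8)·(-2.4) + (-0.8)·(3.6) + (2.2)·(-1.4) + (1.2)·(0.6) + (-1.8)·(-0.4)) / 4 = -2.6/4 = -0.65
  s[X_2,X_2] = ((-2.4)·(-2.4) + (3.6)·(3.6) + (-1.4)·(-1.4) + (0.6)·(0.6) + (-0.4)·(-0.4)) / 4 = 21.2/4 = 5.3
  Sample standard deviations s_i = √(s[i,i]):
  s(X_1) = √(2.7) = 1.6432
  s(X_2) = √(5.3) = 2.3022

Step 3 — r_{ij} = s_{ij} / (s_i · s_j):
  r[X_1,X_1] = 1 (diagonal).
  r[X_1,X_2] = -0.65 / (1.6432 · 2.3022) = -0.65 / 3.7829 = -0.1718
  r[X_2,X_2] = 1 (diagonal).

R is symmetric with unit diagonal. Assembling:

R = [[1, -0.1718],
 [-0.1718, 1]]


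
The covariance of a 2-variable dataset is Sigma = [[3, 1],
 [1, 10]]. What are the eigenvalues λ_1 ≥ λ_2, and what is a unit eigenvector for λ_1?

Step 1 — characteristic polynomial of 2×2 Sigma:
  det(Sigma - λI) = λ² - trace · λ + det = 0.
  trace = 3 + 10 = 13, det = 3·10 - (1)² = 29.
Step 2 — discriminant:
  Δ = trace² - 4·det = 169 - 116 = 53.
Step 3 — eigenvalues:
  λ = (trace ± √Δ)/2 = (13 ± 7.2801)/2,
  λ_1 = 10.1401,  λ_2 = 2.8599.

Step 4 — unit eigenvector for λ_1: solve (Sigma - λ_1 I)v = 0. First row:
  (3 - 10.1401)·v_x + (1)·v_y = 0, i.e. (-7.1401)·v_x + (1)·v_y = 0,
  so v ∝ (b, λ_1 - a) = (1, 7.1401) = u.
  ||u|| = √((1)² + (7.1401)²) = √(51.9804) ≈ 7.2097,
  v_1 = u/||u|| ≈ (0.1387, 0.9903) (||v_1|| = 1).

λ_1 = 10.1401,  λ_2 = 2.8599;  v_1 ≈ (0.1387, 0.9903)


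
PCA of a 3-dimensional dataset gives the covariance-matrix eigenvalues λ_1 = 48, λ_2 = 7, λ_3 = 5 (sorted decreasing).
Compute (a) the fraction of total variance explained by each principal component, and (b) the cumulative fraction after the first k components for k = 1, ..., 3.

Step 1 — total variance = trace(Sigma) = Σ λ_i = 48 + 7 + 5 = 60.

Step 2 — fraction explained by component i = λ_i / Σ λ:
  PC1: 48/60 = 0.8
  PC2: 7/60 = 0.1167
  PC3: 5/60 = 0.0833

Step 3 — cumulative fraction after k components = (λ_1 + ... + λ_k) / Σ λ:
  k = 1: 48/60 = 0.8
  k = 2: (48 + 7)/60 = 55/60 = 0.9167
  k = 3: (48 + 7 + 5)/60 = 60/60 = 1

Summary (fraction, with percent):

explained: PC1 0.8 (80%), PC2 0.1167 (11.67%), PC3 0.0833 (8.33%);  cumulative: 0.8, 0.9167, 1


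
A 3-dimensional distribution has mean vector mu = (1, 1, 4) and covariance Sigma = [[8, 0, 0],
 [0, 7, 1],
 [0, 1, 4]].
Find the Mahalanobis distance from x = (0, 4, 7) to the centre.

Step 1 — centre the observation: (x - mu) = (-1, 3, 3).

Step 2 — invert Sigma (cofactor / det for 3×3, or solve directly):
  Sigma^{-1} = [[0.125, 0, 0],
 [0, 0.1481, -0.037],
 [0, -0.037, 0.2593]].

Step 3 — form the quadratic (x - mu)^T · Sigma^{-1} · (x - mu):
  Sigma^{-1} · (x - mu) = (-0.125, 0.3333, 0.6667).
  (x - mu)^T · [Sigma^{-1} · (x - mu)] = (-1)·(-0.125) + (3)·(0.3333) + (3)·(0.6667) = 3.125.

Step 4 — take square root: d = √(3.125) ≈ 1.7678.

d(x, mu) = √(3.125) ≈ 1.7678


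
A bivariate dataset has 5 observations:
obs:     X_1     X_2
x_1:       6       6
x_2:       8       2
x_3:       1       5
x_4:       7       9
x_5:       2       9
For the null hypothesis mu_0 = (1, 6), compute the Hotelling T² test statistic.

Step 1 — sample mean vector:
  mean(X_1) = (6 + 8 + 1 + 7 + 2) / 5 = 24/5 = 4.8
  mean(X_2) = (6 + 2 + 5 + 9 + 9) / 5 = 31/5 = 6.2
  x̄ = (4.8, 6.2),  deviation x̄ - mu_0 = (4.8, 6.2) - (1, 6) = (3.8, 0.2).

Step 2 — sample covariance matrix, S[i,j] = (1/(n-1)) · Σ_k (x_{k,i} - mean_i) · (x_{k,j} - mean_j), divisor n-1 = 4:
  S[X_1,X_1] = ((1.2)·(1.2) + (3.2)·(3.2) + (-3.8)·(-3.8) + (2.2)·(2.2) + (-2.8)·(-2.8)) / 4 = 38.8/4 = 9.7
  S[X_1,X_2] = ((1.2)·(-0.2) + (3.2)·(-4.2) + (-3.8)·(-1.2) + (2.2)·(2.8) + (-2.8)·(2.8)) / 4 = -10.8/4 = -2.7
  S[X_2,X_2] = ((-0.2)·(-0.2) + (-4.2)·(-4.2) + (-1.2)·(-1.2) + (2.8)·(2.8) + (2.8)·(2.8)) / 4 = 34.8/4 = 8.7
  S = [[9.7, -2.7],
 [-2.7, 8.7]].

Step 3 — invert S. det(S) = 9.7·8.7 - (-2.7)² = 77.1.
  S^{-1} = (1/det) · [[d, -b], [-b, a]] = [[0.1128, 0.035],
 [0.035, 0.1258]].

Step 4 — quadratic form (x̄ - mu_0)^T · S^{-1} · (x̄ - mu_0):
  S^{-1} · (x̄ - mu_0) = (0.4358, 0.1582),
  (x̄ - mu_0)^T · [...] = (3.8)·(0.4358) + (0.2)·(0.1582) = 1.6877.

Step 5 — scale by n: T² = 5 · 1.6877 = 8.4384.

T² ≈ 8.4384
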